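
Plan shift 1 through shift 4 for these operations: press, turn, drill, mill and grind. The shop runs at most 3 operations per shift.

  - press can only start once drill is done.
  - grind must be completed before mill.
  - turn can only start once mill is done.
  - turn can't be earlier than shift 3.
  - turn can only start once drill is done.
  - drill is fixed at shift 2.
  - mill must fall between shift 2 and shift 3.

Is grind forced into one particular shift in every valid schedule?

No

grind can be shift 1 (e.g. turn in shift 3, mill in shift 2, drill in shift 2, press in shift 3, grind in shift 1) or shift 2 (e.g. turn -> shift 4; grind -> shift 2; drill -> shift 2; press -> shift 3; mill -> shift 3).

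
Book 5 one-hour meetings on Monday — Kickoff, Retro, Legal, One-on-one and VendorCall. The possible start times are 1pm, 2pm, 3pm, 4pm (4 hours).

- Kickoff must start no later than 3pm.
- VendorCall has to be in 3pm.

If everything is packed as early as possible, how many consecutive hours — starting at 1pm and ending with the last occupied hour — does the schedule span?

3

VendorCall can't be placed before 3pm — that is hour 3 counting from 1pm — so the schedule must run through at least 3 hours.
3 works (last occupied hour: 3pm): for example One-on-one=1pm; Kickoff=1pm; VendorCall=3pm; Retro=1pm; Legal=1pm.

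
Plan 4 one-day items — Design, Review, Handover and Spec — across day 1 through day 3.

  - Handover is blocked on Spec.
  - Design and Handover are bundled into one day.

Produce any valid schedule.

Handover in day 2, Spec in day 1, Design in day 2, Review in day 1

Checking: Spec(day 1) before Handover(day 2); Design = Handover = day 2.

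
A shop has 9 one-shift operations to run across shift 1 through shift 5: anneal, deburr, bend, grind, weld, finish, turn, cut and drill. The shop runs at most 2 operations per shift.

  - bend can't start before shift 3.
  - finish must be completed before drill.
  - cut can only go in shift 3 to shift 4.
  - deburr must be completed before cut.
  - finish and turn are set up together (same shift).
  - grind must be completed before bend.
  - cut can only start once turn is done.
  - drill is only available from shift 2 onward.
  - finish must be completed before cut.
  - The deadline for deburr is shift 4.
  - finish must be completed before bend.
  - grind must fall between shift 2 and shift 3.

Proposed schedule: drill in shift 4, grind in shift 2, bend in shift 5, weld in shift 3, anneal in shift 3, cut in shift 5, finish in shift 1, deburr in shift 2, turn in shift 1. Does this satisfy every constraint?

Invalid. cut can only go in shift 3 to shift 4.

bend can't start before shift 3 — holds.
finish and turn are set up together (same shift) — holds.
deburr must be completed before cut — holds.
finish must be completed before cut — holds.
cut can only start once turn is done — holds.
grind must fall between shift 2 and shift 3 — holds.
finish must be completed before drill — holds.
The deadline for deburr is shift 4 — holds.
drill is only available from shift 2 onward — holds.
cut can only go in shift 3 to shift 4 — violated.
The shop runs at most 2 operations per shift — holds.
finish must be completed before bend — holds.
grind must be completed before bend — holds.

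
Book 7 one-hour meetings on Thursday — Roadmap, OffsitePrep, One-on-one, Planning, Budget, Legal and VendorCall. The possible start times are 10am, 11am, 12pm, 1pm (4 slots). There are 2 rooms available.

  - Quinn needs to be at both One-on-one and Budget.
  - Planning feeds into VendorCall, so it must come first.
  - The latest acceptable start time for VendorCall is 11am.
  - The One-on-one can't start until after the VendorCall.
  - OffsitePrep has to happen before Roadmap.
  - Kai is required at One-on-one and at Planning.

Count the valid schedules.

Splitting on Roadmap: it can be 11am (4), 12pm (14), 1pm (26). Listing each branch's schedules as (OffsitePrep, One-on-one, Planning, Budget, Legal, VendorCall):
Roadmap=11am: (10am,12pm,10am,1pm,12pm,11am) (10am,12pm,10am,1pm,1pm,11am) (10am,1pm,10am,12pm,12pm,11am) (10am,1pm,10am,12pm,1pm,11am) — 4.
Roadmap=12pm: (10am,12pm,10am,11am,1pm,11am) (10am,12pm,10am,1pm,11am,11am) (10am,12pm,10am,1pm,1pm,11am) (10am,1pm,10am,11am,12pm,11am) (10am,1pm,10am,11am,1pm,11am) (10am,1pm,10am,12pm,11am,11am) (10am,1pm,10am,12pm,1pm,11am) (11am,12pm,10am,10am,1pm,11am) (11am,12pm,10am,1pm,10am,11am) (11am,12pm,10am,1pm,1pm,11am) (11am,1pm,10am,10am,12pm,11am) (11am,1pm,10am,10am,1pm,11am) (11am,1pm,10am,12pm,10am,11am) (11am,1pm,10am,12pm,1pm,11am) — 14.
Roadmap=1pm: (10am,12pm,10am,11am,12pm,11am) (10am,12pm,10am,11am,1pm,11am) (10am,12pm,10am,1pm,11am,11am) (10am,12pm,10am,1pm,12pm,11am) (10am,1pm,10am,11am,12pm,11am) (10am,1pm,10am,12pm,11am,11am) (10am,1pm,10am,12pm,12pm,11am) (11am,12pm,10am,10am,12pm,11am) (11am,12pm,10am,10am,1pm,11am) (11am,12pm,10am,1pm,10am,11am) (11am,12pm,10am,1pm,12pm,11am) (11am,1pm,10am,10am,12pm,11am) (11am,1pm,10am,12pm,10am,11am) (11am,1pm,10am,12pm,12pm,11am) (12pm,12pm,10am,10am,11am,11am) (12pm,12pm,10am,10am,1pm,11am) (12pm,12pm,10am,11am,10am,11am) (12pm,12pm,10am,11am,1pm,11am) (12pm,12pm,10am,1pm,10am,11am) (12pm,12pm,10am,1pm,11am,11am) (12pm,1pm,10am,10am,11am,11am) (12pm,1pm,10am,10am,12pm,11am) (12pm,1pm,10am,11am,10am,11am) (12pm,1pm,10am,11am,12pm,11am) (12pm,1pm,10am,12pm,10am,11am) (12pm,1pm,10am,12pm,11am,11am) — 26.
Summing: 4 + 14 + 26 = 44.

44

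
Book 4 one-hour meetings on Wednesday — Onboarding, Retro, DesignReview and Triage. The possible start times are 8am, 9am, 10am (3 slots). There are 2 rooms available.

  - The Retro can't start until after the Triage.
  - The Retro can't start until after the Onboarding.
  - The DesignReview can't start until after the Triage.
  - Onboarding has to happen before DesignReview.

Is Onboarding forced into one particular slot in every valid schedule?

No

Onboarding can be 8am (e.g. Triage=8am, Onboarding=8am, DesignReview=9am, Retro=9am) or 9am (e.g. DesignReview in 10am, Onboarding in 9am, Triage in 8am, Retro in 10am).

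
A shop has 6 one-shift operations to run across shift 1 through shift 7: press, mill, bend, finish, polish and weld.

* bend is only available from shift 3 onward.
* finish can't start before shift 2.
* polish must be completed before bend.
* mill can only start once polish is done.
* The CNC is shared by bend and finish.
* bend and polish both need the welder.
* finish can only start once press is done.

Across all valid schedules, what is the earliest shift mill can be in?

Precedence pushes mill to at least shift 2.
mill at shift 2 is achievable: finish=shift 2, bend=shift 3, press=shift 1, weld=shift 1, mill=shift 2, polish=shift 1.

shift 2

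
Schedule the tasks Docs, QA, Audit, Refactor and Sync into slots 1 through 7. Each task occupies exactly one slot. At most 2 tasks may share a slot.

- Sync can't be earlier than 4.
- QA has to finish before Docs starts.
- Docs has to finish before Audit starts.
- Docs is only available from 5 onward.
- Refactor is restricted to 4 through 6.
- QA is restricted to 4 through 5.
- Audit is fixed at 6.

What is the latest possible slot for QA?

QA is available from 4; QA's own window allows nothing later than 5; downstream work caps QA at 4.
QA at 4 is achievable: Refactor=4; QA=4; Docs=5; Sync=5; Audit=6.

4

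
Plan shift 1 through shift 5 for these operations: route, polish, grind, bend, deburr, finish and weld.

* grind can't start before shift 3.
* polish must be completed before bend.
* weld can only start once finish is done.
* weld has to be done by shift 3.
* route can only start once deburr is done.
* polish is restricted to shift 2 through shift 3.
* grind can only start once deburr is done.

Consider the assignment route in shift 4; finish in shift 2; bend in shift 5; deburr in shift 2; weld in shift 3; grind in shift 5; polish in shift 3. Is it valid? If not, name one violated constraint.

Yes, all constraints hold

weld has to be done by shift 3 — holds.
grind can only start once deburr is done — holds.
polish is restricted to shift 2 through shift 3 — holds.
grind can't start before shift 3 — holds.
weld can only start once finish is done — holds.
polish must be completed before bend — holds.
route can only start once deburr is done — holds.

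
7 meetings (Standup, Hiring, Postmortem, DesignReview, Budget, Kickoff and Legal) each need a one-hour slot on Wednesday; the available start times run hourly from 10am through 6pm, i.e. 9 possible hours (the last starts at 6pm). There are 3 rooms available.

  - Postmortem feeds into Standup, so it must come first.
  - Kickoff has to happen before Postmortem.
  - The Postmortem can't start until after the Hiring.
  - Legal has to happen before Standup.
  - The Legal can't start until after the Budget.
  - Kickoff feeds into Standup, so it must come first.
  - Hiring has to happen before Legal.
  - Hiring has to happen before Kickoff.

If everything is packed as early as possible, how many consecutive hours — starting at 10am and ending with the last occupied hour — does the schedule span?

The precedence chain requires at least 4 distinct hours.
With at most 3 per hour and 7 meetings, at least 3 hours are needed.
4 works (last occupied hour: 1pm): for example DesignReview -> 10am; Postmortem -> 12pm; Legal -> 11am; Budget -> 10am; Hiring -> 10am; Kickoff -> 11am; Standup -> 1pm.

4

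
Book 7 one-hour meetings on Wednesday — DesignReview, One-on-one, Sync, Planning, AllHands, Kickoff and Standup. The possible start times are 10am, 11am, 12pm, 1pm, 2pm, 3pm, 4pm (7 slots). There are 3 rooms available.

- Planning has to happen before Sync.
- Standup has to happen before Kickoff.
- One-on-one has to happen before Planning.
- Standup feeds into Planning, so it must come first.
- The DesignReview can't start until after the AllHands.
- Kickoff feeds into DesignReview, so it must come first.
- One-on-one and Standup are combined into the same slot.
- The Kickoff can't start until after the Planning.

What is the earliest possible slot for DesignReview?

1pm

Precedence pushes DesignReview to at least 1pm.
DesignReview at 1pm is achievable: Planning -> 11am, One-on-one -> 10am, AllHands -> 10am, Kickoff -> 12pm, DesignReview -> 1pm, Standup -> 10am, Sync -> 12pm.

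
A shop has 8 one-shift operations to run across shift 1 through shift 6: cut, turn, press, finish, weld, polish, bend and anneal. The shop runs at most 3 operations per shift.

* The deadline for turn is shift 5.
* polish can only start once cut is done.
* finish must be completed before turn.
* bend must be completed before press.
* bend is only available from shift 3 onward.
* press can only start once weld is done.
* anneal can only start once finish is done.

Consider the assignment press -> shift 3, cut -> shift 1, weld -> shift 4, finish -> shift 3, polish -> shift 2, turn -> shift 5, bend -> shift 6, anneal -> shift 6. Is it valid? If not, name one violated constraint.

anneal can only start once finish is done — holds.
The deadline for turn is shift 5 — holds.
press can only start once weld is done — violated.
The shop runs at most 3 operations per shift — holds.
bend must be completed before press — violated.
polish can only start once cut is done — holds.
finish must be completed before turn — holds.
bend is only available from shift 3 onward — holds.

No — it violates: bend must be completed before press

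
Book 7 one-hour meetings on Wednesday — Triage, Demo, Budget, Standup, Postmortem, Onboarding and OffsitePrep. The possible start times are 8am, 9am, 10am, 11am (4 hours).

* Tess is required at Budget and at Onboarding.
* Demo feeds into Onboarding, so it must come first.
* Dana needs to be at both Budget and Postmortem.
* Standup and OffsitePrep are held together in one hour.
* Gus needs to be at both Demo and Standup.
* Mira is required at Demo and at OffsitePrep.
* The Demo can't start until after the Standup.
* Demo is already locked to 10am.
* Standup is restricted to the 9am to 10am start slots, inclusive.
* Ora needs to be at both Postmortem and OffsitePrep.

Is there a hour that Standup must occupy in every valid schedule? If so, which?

9am

Standup's window is 9am–10am.
Demo is fixed at 10am, and Standup can't share a hour with Demo.
So Standup must be 9am.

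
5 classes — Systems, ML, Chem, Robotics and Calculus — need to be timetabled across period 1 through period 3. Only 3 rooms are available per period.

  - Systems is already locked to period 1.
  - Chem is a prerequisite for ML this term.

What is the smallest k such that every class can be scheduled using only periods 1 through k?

The precedence chain requires at least 2 distinct periods.
With at most 3 per period and 5 classes, at least 2 periods are needed.
2 works (last occupied period: period 2): for example Chem=period 1; Calculus=period 2; ML=period 2; Systems=period 1; Robotics=period 1.

2 periods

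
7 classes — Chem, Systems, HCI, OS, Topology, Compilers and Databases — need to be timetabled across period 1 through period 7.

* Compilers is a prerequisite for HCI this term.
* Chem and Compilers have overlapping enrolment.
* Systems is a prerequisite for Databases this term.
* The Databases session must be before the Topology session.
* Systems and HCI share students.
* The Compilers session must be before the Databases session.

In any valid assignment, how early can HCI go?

Precedence pushes HCI to at least period 2.
HCI at period 2 is achievable: Systems -> period 1; HCI -> period 2; Databases -> period 2; OS -> period 1; Compilers -> period 1; Chem -> period 2; Topology -> period 3.

period 2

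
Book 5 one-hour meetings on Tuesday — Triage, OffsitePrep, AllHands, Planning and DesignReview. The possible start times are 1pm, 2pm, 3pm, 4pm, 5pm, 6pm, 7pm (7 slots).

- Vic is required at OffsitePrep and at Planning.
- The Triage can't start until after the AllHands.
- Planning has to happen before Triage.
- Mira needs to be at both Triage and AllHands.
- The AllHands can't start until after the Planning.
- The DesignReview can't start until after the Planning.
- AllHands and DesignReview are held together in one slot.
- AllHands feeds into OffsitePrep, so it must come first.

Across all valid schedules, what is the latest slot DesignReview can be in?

Precedence pushes DesignReview to at least 2pm; DesignReview must be in the same slot as AllHands, which can't be after 6pm, so DesignReview is at most 6pm.
DesignReview at 6pm is achievable: OffsitePrep -> 7pm; Planning -> 1pm; DesignReview -> 6pm; AllHands -> 6pm; Triage -> 7pm.

6pm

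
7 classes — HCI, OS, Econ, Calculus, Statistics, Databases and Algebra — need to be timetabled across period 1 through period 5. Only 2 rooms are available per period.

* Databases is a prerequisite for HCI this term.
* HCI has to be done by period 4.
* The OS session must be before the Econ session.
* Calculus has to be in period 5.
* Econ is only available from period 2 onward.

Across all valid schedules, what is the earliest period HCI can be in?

Precedence pushes HCI to at least period 2; HCI's own window allows nothing later than period 4.
HCI at period 2 is achievable: HCI -> period 2, Statistics -> period 3, Calculus -> period 5, OS -> period 1, Databases -> period 1, Algebra -> period 3, Econ -> period 2.

period 2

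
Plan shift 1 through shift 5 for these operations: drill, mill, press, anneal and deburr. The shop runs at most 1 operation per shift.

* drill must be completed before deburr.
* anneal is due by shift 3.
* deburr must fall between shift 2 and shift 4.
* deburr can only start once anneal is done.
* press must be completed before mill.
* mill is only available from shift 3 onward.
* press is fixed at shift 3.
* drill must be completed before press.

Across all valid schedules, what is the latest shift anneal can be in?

Anneal's own window allows nothing later than shift 3.
anneal at shift 2 is achievable: press in shift 3, deburr in shift 4, anneal in shift 2, drill in shift 1, mill in shift 5.
Nothing later works — the capacity limit rule out every shift after shift 2.

shift 2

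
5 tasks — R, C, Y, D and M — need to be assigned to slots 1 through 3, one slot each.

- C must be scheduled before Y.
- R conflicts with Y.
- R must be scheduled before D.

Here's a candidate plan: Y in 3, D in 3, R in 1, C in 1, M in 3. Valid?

R must be scheduled before D — holds.
C must be scheduled before Y — holds.
R conflicts with Y — holds.

Yes, all constraints hold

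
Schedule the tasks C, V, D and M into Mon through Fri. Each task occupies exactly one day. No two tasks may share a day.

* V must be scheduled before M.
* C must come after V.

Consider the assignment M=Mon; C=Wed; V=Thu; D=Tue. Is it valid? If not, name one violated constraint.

Invalid. V must be scheduled before M.

No two tasks may share a day — holds.
V must be scheduled before M — violated.
C must come after V — violated.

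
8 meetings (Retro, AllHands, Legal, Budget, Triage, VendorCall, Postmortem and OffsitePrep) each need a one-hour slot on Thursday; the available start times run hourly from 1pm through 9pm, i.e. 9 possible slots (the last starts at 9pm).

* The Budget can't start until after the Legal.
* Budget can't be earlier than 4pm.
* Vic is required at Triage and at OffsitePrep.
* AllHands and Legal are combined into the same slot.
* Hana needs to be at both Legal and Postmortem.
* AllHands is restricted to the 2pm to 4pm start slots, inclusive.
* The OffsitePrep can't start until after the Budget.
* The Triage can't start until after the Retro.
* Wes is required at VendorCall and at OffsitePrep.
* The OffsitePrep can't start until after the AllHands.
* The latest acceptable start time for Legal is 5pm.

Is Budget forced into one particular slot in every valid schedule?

Budget can be 4pm (e.g. VendorCall=1pm, Legal=2pm, OffsitePrep=5pm, AllHands=2pm, Triage=2pm, Postmortem=1pm, Budget=4pm, Retro=1pm) or 5pm (e.g. Postmortem -> 1pm, Retro -> 1pm, Legal -> 2pm, AllHands -> 2pm, Budget -> 5pm, OffsitePrep -> 6pm, Triage -> 2pm, VendorCall -> 1pm).

No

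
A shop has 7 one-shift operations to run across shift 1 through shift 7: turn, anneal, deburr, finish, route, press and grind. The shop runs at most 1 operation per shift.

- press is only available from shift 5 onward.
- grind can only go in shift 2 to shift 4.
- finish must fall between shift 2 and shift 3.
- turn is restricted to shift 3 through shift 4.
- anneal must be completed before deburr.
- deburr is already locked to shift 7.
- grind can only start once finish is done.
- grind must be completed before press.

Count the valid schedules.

Splitting on turn: it can be shift 3 (4), shift 4 (4). Listing each branch's schedules as (anneal, deburr, finish, route, press, grind) by shift number:
turn=shift 3: (1,7,2,5,6,4) (1,7,2,6,5,4) (5,7,2,1,6,4) (6,7,2,1,5,4) — 4.
turn=shift 4: (1,7,2,5,6,3) (1,7,2,6,5,3) (5,7,2,1,6,3) (6,7,2,1,5,3) — 4.
Summing: 4 + 4 = 8.

8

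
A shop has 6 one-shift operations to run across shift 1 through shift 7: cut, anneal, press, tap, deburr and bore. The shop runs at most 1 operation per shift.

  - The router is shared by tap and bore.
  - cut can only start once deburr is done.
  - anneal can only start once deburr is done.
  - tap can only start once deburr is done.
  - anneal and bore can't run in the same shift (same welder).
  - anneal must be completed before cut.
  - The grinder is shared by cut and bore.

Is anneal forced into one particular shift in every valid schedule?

No

anneal can be shift 2 (e.g. tap -> shift 4, cut -> shift 3, bore -> shift 6, press -> shift 5, deburr -> shift 1, anneal -> shift 2) or shift 3 (e.g. press in shift 5; bore in shift 6; cut in shift 4; anneal in shift 3; tap in shift 2; deburr in shift 1).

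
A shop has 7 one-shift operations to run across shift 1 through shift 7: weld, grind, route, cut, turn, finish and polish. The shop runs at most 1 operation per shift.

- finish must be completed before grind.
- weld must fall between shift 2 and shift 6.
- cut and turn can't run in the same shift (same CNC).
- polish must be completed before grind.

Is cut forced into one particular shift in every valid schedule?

cut can be shift 1 (e.g. route -> shift 6, grind -> shift 5, polish -> shift 4, cut -> shift 1, turn -> shift 7, finish -> shift 3, weld -> shift 2) or shift 2 (e.g. weld in shift 3; polish in shift 4; turn in shift 7; cut in shift 2; finish in shift 1; route in shift 6; grind in shift 5).

No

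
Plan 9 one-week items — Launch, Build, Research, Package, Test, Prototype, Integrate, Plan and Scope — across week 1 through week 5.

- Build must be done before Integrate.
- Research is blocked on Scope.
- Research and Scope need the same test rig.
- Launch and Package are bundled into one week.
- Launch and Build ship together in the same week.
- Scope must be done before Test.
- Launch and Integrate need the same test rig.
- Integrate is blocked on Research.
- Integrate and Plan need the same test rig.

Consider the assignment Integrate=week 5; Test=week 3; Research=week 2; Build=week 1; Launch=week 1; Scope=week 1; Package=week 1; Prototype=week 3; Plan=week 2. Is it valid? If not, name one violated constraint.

Launch and Package are bundled into one week — holds.
Integrate is blocked on Research — holds.
Build must be done before Integrate — holds.
Research is blocked on Scope — holds.
Launch and Integrate need the same test rig — holds.
Integrate and Plan need the same test rig — holds.
Research and Scope need the same test rig — holds.
Scope must be done before Test — holds.
Launch and Build ship together in the same week — holds.

Yes, all constraints hold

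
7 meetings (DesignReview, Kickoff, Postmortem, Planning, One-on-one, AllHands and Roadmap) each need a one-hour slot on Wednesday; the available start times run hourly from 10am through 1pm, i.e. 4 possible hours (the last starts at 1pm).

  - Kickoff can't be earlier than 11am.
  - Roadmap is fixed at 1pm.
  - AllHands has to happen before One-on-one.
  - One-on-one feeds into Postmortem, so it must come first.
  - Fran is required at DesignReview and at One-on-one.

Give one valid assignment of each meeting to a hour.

Planning=10am, Roadmap=1pm, AllHands=10am, One-on-one=11am, Kickoff=11am, DesignReview=10am, Postmortem=12pm

Checking: AllHands(10am) before One-on-one(11am); One-on-one(11am) before Postmortem(12pm); DesignReview(10am) != One-on-one(11am); Kickoff=11am in [11am,1pm]; Roadmap=1pm in [1pm,1pm].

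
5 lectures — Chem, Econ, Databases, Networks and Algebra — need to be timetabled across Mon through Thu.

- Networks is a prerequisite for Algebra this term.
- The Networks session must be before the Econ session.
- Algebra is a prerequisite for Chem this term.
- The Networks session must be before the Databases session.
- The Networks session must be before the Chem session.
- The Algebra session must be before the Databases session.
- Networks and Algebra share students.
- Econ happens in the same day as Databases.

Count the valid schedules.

6

Splitting on Chem: it can be Wed (2), Thu (4). Listing each branch's schedules as (Econ, Databases, Networks, Algebra):
Chem=Wed: (Wed,Wed,Mon,Tue) (Thu,Thu,Mon,Tue) — 2.
Chem=Thu: (Wed,Wed,Mon,Tue) (Thu,Thu,Mon,Tue) (Thu,Thu,Mon,Wed) (Thu,Thu,Tue,Wed) — 4.
Summing: 2 + 4 = 6.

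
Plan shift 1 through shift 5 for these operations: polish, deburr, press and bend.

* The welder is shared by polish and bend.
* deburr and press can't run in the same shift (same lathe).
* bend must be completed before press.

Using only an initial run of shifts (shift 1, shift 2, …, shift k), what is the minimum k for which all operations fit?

2 shifts

The precedence chain requires at least 2 distinct shifts.
2 works (last occupied shift: shift 2): for example polish=shift 2; bend=shift 1; press=shift 2; deburr=shift 1.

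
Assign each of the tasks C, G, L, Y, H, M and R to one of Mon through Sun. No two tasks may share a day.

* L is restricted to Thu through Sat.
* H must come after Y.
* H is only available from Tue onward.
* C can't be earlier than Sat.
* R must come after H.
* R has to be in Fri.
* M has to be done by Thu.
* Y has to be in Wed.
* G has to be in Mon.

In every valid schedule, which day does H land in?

Y is fixed at Wed and must come before H, so H is at least Thu.
R is fixed at Fri and must come after H, so H is at most Thu.
So H must be Thu.

Thu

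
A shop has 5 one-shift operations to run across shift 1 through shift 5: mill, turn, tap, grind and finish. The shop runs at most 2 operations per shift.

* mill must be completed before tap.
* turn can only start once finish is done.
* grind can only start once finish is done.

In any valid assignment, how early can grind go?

shift 2

Precedence pushes grind to at least shift 2.
grind at shift 2 is achievable: tap=shift 3, turn=shift 2, finish=shift 1, grind=shift 2, mill=shift 1.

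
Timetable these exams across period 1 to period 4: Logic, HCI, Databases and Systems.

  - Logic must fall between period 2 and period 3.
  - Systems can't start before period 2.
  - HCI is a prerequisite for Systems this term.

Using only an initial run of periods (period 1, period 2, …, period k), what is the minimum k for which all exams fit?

The precedence chain requires at least 2 distinct periods.
2 works (last occupied period: period 2): for example Logic in period 2, Databases in period 1, Systems in period 2, HCI in period 1.

2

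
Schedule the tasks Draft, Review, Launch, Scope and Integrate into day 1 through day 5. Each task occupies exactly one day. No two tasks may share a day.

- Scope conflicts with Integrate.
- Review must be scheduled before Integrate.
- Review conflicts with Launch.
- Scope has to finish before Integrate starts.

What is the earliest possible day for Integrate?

Precedence pushes Integrate to at least day 2.
Integrate at day 3 is achievable: Draft -> day 4, Launch -> day 5, Review -> day 1, Scope -> day 2, Integrate -> day 3.
Nothing earlier works — the conflict and capacity constraints rule out every day before day 3.

day 3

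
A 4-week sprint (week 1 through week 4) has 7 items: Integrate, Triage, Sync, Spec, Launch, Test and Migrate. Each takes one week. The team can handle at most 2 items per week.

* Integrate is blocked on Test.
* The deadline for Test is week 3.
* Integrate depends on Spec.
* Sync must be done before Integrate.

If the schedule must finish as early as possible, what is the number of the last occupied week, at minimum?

week 4

The precedence chain requires at least 2 distinct weeks.
With at most 2 per week and 7 tasks, at least 4 weeks are needed.
4 works (last occupied week: week 4): for example Launch -> week 3; Test -> week 1; Triage -> week 2; Migrate -> week 4; Spec -> week 2; Integrate -> week 3; Sync -> week 1.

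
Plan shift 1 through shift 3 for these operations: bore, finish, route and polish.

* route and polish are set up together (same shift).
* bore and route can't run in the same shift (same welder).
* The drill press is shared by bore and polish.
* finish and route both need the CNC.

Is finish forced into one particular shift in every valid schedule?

finish can be shift 1 (e.g. polish=shift 2, route=shift 2, bore=shift 1, finish=shift 1) or shift 2 (e.g. polish=shift 3; route=shift 3; bore=shift 1; finish=shift 2).

No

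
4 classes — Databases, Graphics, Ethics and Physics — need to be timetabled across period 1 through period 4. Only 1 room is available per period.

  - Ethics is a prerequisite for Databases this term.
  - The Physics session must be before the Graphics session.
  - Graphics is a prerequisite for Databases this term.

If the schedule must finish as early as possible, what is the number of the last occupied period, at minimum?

The precedence chain requires at least 3 distinct periods.
With at most 1 per period and 4 classes, at least 4 periods are needed.
4 works (last occupied period: period 4): for example Databases in period 4, Physics in period 1, Ethics in period 3, Graphics in period 2.

period 4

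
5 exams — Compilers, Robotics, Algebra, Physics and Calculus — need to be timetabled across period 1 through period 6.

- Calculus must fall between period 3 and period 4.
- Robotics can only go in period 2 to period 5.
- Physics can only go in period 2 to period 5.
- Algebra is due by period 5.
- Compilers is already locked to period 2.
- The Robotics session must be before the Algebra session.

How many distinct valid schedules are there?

Splitting on Robotics: it can be period 2 (24), period 3 (16), period 4 (8). Listing each branch's schedules as (Compilers, Algebra, Physics, Calculus) by period number:
Robotics=period 2: (2,3,2,3) (2,3,2,4) (2,3,3,3) (2,3,3,4) (2,3,4,3) (2,3,4,4) (2,3,5,3) (2,3,5,4) (2,4,2,3) (2,4,2,4) (2,4,3,3) (2,4,3,4) (2,4,4,3) (2,4,4,4) (2,4,5,3) (2,4,5,4) (2,5,2,3) (2,5,2,4) (2,5,3,3) (2,5,3,4) (2,5,4,3) (2,5,4,4) (2,5,5,3) (2,5,5,4) — 24.
Robotics=period 3: (2,4,2,3) (2,4,2,4) (2,4,3,3) (2,4,3,4) (2,4,4,3) (2,4,4,4) (2,4,5,3) (2,4,5,4) (2,5,2,3) (2,5,2,4) (2,5,3,3) (2,5,3,4) (2,5,4,3) (2,5,4,4) (2,5,5,3) (2,5,5,4) — 16.
Robotics=period 4: (2,5,2,3) (2,5,2,4) (2,5,3,3) (2,5,3,4) (2,5,4,3) (2,5,4,4) (2,5,5,3) (2,5,5,4) — 8.
Summing: 24 + 16 + 8 = 48.

48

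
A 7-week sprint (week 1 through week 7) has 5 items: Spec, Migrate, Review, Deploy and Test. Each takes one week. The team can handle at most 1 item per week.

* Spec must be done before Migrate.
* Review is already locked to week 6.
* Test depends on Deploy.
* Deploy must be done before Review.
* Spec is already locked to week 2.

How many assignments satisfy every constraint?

Splitting on Migrate: it can be week 3 (6), week 4 (6), week 5 (6), week 7 (6). Listing each branch's schedules as (Spec, Review, Deploy, Test) by week number:
Migrate=week 3: (2,6,1,4) (2,6,1,5) (2,6,1,7) (2,6,4,5) (2,6,4,7) (2,6,5,7) — 6.
Migrate=week 4: (2,6,1,3) (2,6,1,5) (2,6,1,7) (2,6,3,5) (2,6,3,7) (2,6,5,7) — 6.
Migrate=week 5: (2,6,1,3) (2,6,1,4) (2,6,1,7) (2,6,3,4) (2,6,3,7) (2,6,4,7) — 6.
Migrate=week 7: (2,6,1,3) (2,6,1,4) (2,6,1,5) (2,6,3,4) (2,6,3,5) (2,6,4,5) — 6.
Summing: 6 + 6 + 6 + 6 = 24.

24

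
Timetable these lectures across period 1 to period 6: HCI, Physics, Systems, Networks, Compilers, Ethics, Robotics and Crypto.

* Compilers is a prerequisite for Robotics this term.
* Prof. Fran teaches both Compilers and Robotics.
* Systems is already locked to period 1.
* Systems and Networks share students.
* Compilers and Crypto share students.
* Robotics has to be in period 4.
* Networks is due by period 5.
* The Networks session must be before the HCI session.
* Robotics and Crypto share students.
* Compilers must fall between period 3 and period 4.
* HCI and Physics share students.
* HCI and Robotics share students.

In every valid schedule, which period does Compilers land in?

Compilers's window is period 3–period 4.
Robotics is fixed at period 4, and Compilers can't share a period with Robotics.
So Compilers must be period 3.

period 3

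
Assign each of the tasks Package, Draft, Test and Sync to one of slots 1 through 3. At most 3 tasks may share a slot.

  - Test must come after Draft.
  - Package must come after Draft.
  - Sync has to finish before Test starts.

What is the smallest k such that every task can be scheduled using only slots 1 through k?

The precedence chain requires at least 2 distinct slots.
With at most 3 per slot and 4 tasks, at least 2 slots are needed.
2 works (last occupied slot: 2): for example Package=2; Draft=1; Test=2; Sync=1.

2 slots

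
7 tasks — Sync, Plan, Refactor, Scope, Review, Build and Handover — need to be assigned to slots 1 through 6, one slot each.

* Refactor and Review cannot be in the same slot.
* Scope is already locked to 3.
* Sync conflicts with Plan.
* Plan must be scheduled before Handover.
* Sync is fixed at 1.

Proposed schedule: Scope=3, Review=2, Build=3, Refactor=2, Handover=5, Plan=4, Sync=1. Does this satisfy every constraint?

No — it violates: Refactor and Review cannot be in the same slot

Sync is fixed at 1 — holds.
Sync conflicts with Plan — holds.
Scope is already locked to 3 — holds.
Plan must be scheduled before Handover — holds.
Refactor and Review cannot be in the same slot — violated.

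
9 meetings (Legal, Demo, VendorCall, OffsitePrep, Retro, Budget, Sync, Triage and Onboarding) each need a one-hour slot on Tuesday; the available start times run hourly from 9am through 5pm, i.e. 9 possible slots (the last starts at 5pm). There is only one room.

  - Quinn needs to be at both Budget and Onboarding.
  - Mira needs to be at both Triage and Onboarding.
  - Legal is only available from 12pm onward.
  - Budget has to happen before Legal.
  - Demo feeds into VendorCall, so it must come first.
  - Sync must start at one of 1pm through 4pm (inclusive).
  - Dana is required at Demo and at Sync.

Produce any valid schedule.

Triage -> 4pm, VendorCall -> 10am, Legal -> 12pm, Sync -> 1pm, Retro -> 3pm, Demo -> 9am, Onboarding -> 5pm, OffsitePrep -> 2pm, Budget -> 11am

Checking: Demo(9am) before VendorCall(10am); Budget(11am) before Legal(12pm); Budget(11am) != Onboarding(5pm); Demo(9am) != Sync(1pm); Triage(4pm) != Onboarding(5pm); Sync=1pm in [1pm,4pm]; Legal=12pm in [12pm,5pm]; max 1 per slot (cap 1).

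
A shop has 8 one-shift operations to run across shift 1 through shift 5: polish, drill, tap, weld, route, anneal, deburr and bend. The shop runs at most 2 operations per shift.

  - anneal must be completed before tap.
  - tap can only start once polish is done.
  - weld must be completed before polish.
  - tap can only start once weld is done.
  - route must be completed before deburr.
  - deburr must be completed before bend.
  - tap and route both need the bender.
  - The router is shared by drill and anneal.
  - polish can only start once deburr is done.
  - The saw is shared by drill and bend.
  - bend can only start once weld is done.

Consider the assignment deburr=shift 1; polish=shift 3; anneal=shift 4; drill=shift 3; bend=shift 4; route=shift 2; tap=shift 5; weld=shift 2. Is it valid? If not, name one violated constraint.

No — it violates: route must be completed before deburr

tap can only start once polish is done — holds.
tap and route both need the bender — holds.
The router is shared by drill and anneal — holds.
deburr must be completed before bend — holds.
route must be completed before deburr — violated.
The saw is shared by drill and bend — holds.
tap can only start once weld is done — holds.
The shop runs at most 2 operations per shift — holds.
polish can only start once deburr is done — holds.
anneal must be completed before tap — holds.
weld must be completed before polish — holds.
bend can only start once weld is done — holds.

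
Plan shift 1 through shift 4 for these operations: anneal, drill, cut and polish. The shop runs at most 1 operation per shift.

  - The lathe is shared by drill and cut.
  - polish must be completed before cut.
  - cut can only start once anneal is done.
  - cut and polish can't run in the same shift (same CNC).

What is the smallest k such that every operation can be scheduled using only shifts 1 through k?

4 shifts

The precedence chain requires at least 2 distinct shifts.
With at most 1 per shift and 4 operations, at least 4 shifts are needed.
4 works (last occupied shift: shift 4): for example anneal -> shift 1; cut -> shift 3; drill -> shift 4; polish -> shift 2.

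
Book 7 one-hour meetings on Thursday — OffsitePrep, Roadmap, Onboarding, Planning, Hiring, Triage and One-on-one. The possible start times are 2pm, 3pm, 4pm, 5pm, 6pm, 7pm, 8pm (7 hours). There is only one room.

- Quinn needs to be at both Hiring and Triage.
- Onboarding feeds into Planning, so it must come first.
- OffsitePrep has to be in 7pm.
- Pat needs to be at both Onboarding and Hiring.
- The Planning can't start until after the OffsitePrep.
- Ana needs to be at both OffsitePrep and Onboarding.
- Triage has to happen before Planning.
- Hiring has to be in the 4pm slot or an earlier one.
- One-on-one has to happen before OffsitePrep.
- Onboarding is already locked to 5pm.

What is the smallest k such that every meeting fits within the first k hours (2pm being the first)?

7 hours

The precedence chain requires at least 3 distinct hours.
With at most 1 per hour and 7 meetings, at least 7 hours are needed.
Propagating the time windows through the other constraints, Planning can't land before 8pm — that is hour 7 counting from 2pm — so the schedule must run through at least 7 hours.
7 works (last occupied hour: 8pm): for example Hiring -> 2pm; Triage -> 3pm; Planning -> 8pm; Roadmap -> 6pm; OffsitePrep -> 7pm; Onboarding -> 5pm; One-on-one -> 4pm.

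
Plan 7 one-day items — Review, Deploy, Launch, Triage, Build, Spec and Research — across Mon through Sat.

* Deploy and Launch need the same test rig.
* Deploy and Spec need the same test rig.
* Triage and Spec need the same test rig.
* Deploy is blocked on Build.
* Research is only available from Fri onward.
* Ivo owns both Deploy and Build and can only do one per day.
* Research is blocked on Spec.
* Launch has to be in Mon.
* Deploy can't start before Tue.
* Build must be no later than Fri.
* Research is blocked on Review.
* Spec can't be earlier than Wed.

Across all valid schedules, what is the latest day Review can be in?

Fri

Downstream work caps Review at Fri.
Review at Fri is achievable: Build -> Mon, Deploy -> Tue, Spec -> Wed, Launch -> Mon, Triage -> Mon, Research -> Sat, Review -> Fri.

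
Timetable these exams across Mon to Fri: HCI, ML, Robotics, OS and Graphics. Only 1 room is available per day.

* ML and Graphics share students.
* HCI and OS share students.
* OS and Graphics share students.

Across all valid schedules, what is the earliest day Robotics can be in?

Robotics at Mon is achievable: ML=Wed, OS=Thu, Robotics=Mon, Graphics=Fri, HCI=Tue.

Mon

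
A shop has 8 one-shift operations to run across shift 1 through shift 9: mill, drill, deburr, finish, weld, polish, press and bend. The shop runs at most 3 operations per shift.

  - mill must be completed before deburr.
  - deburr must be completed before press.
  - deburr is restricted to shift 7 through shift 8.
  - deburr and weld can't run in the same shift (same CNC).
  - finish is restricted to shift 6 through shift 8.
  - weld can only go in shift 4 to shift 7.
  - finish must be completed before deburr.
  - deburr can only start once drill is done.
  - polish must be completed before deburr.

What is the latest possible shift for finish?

Finish is available from shift 6; finish's own window allows nothing later than shift 8; downstream work caps finish at shift 7.
finish at shift 7 is achievable: mill in shift 1, weld in shift 4, deburr in shift 8, finish in shift 7, polish in shift 1, press in shift 9, drill in shift 1, bend in shift 2.

shift 7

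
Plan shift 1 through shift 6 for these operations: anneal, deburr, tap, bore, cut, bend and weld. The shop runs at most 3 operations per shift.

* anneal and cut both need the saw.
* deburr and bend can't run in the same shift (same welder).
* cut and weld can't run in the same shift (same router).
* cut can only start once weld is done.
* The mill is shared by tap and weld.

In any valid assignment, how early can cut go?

shift 2

Precedence pushes cut to at least shift 2.
cut at shift 2 is achievable: tap in shift 2; weld in shift 1; deburr in shift 1; anneal in shift 1; cut in shift 2; bore in shift 2; bend in shift 3.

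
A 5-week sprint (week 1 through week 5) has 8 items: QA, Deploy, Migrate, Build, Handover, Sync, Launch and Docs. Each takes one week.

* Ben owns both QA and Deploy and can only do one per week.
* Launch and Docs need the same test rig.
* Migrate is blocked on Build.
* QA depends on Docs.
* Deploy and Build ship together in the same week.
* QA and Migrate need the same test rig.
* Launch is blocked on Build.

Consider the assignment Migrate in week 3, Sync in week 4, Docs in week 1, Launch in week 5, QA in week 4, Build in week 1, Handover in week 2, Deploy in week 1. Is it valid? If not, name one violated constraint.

Launch is blocked on Build — holds.
Launch and Docs need the same test rig — holds.
Deploy and Build ship together in the same week — holds.
QA and Migrate need the same test rig — holds.
QA depends on Docs — holds.
Ben owns both QA and Deploy and can only do one per week — holds.
Migrate is blocked on Build — holds.

Yes, all constraints hold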